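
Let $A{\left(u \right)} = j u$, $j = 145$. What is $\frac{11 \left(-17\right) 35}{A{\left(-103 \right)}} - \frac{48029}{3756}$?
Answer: $- \frac{138546019}{11219172} \approx -12.349$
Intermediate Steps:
$A{\left(u \right)} = 145 u$
$\frac{11 \left(-17\right) 35}{A{\left(-103 \right)}} - \frac{48029}{3756} = \frac{11 \left(-17\right) 35}{145 \left(-103\right)} - \frac{48029}{3756} = \frac{\left(-187\right) 35}{-14935} - \frac{48029}{3756} = \left(-6545\right) \left(- \frac{1}{14935}\right) - \frac{48029}{3756} = \frac{1309}{2987} - \frac{48029}{3756} = - \frac{138546019}{11219172}$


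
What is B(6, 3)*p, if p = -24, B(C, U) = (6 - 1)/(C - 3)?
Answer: -40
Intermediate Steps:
B(C, U) = 5/(-3 + C)
B(6, 3)*p = (5/(-3 + 6))*(-24) = (5/3)*(-24) = -40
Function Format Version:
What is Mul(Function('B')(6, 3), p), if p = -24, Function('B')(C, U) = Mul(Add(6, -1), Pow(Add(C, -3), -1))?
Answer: -40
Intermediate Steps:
Function('B')(C, U) = Mul(5, Pow(Add(-3, C), -1))
Mul(Function('B')(6, 3), p) = Mul(Mul(5, Pow(Add(-3, 6), -1)), -24) = Mul(Mul(5, Pow(3, -1)), -24) = Mul(Mul(5, Rational(1, 3)), -24) = Mul(Rational(5, 3), -24) = -40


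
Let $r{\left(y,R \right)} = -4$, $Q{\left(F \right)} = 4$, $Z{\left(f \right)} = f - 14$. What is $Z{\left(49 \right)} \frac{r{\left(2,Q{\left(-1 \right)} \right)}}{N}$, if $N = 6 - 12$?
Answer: $\frac{70}{3} \approx 23.333$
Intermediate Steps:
$Z{\left(f \right)} = -14 + f$
$N = -6$
$Z{\left(49 \right)} \frac{r{\left(2,Q{\left(-1 \right)} \right)}}{N} = \left(-14 + 49\right) \left(- \frac{4}{-6}\right) = 35 \left(\left(-4\right) \left(- \frac{1}{6}\right)\right) = 35 \cdot \frac{2}{3} = \frac{70}{3}$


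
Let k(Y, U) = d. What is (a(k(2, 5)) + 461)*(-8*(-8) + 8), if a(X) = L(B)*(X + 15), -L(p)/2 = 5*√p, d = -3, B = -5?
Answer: 33192 - 8640*I*√5 ≈ 33192.0 - 19320.0*I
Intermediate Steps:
L(p) = -10*√p
k(Y, U) = -3
a(X) = -10*I*√5*(15 + X) (a(X) = (-10*I*√5)*(X + 15) = (-10*I*√5)*(15 + X) = -10*I*√5*(15 + X))
(a(k(2, 5)) + 461)*(-8*(-8) + 8) = (10*I*√5*(-15 - 1*(-3)) + 461)*(-8*(-8) + 8) = (10*I*√5*(-15 + 3) + 461)*(64 + 8) = (10*I*√5*(-12) + 461)*72 = (-120*I*√5 + 461)*72 = (461 - 120*I*√5)*72 = 33192 - 8640*I*√5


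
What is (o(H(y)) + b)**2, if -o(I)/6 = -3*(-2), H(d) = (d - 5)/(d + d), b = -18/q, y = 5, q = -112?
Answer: 4028049/3136 ≈ 1284.5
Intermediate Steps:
b = 9/56 (b = -18/(-112) = -18*(-1/112) = 9/56 ≈ 0.16071)
H(d) = (-5 + d)/(2*d) (H(d) = (-5 + d)/((2*d)) = (-5 + d)*(1/(2*d)) = (-5 + d)/(2*d))
o(I) = -36 (o(I) = -(-18)*(-2) = -6*6 = -36)
(o(H(y)) + b)**2 = (-36 + 9/56)**2 = (-2007/56)**2 = 4028049/3136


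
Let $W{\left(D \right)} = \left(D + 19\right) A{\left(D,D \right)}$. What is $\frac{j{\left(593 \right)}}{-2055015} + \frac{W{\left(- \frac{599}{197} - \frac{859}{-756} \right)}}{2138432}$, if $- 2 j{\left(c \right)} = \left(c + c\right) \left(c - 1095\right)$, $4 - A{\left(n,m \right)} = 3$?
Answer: $- \frac{10533565467913751}{72720348774071040} \approx -0.14485$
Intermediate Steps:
$A{\left(n,m \right)} = 1$ ($A{\left(n,m \right)} = 4 - 3 = 1$)
$j{\left(c \right)} = - c \left(-1095 + c\right)$ ($j{\left(c \right)} = - \frac{\left(c + c\right) \left(c - 1095\right)}{2} = - \frac{2 c \left(-1095 + c\right)}{2} = - c \left(-1095 + c\right)$)
$W{\left(D \right)} = 19 + D$ ($W{\left(D \right)} = \left(D + 19\right) 1 = \left(19 + D\right) 1 = 19 + D$)
$\frac{j{\left(593 \right)}}{-2055015} + \frac{W{\left(- \frac{599}{197} - \frac{859}{-756} \right)}}{2138432} = \frac{593 \left(1095 - 593\right)}{-2055015} + \frac{19 - \left(- \frac{859}{756} + \frac{599}{197}\right)}{2138432} = 593 \left(1095 - 593\right) \left(- \frac{1}{2055015}\right) + \left(19 - \frac{283621}{148932}\right) \frac{1}{2138432} = 593 \cdot 502 \left(- \frac{1}{2055015}\right) + \left(19 + \left(- \frac{599}{197} + \frac{859}{756}\right)\right) \frac{1}{2138432} = 297686 \left(- \frac{1}{2055015}\right) + \left(19 - \frac{283621}{148932}\right) \frac{1}{2138432} = - \frac{297686}{2055015} + \frac{2546087}{148932} \cdot \frac{1}{2138432} = - \frac{297686}{2055015} + \frac{2546087}{318480954624} = - \frac{10533565467913751}{72720348774071040}$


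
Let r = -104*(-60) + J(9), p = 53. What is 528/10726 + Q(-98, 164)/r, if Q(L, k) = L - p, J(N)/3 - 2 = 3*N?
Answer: 860515/33931701 ≈ 0.025360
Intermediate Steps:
J(N) = 6 + 9*N (J(N) = 6 + 3*(3*N) = 6 + 9*N)
Q(L, k) = -53 + L (Q(L, k) = L - 1*53 = L - 53 = -53 + L)
r = 6327 (r = -104*(-60) + (6 + 9*9) = 6240 + (6 + 81) = 6240 + 87 = 6327)
528/10726 + Q(-98, 164)/r = 528/10726 + (-53 - 98)/6327 = 528*(1/10726) - 151*1/6327 = 264/5363 - 151/6327 = 860515/33931701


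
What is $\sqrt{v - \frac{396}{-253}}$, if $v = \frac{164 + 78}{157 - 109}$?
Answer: $\frac{\sqrt{503286}}{276} \approx 2.5704$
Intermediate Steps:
$v = \frac{121}{24}$ ($v = \frac{242}{48} = 242 \cdot \frac{1}{48} = \frac{121}{24} \approx 5.0417$)
$\sqrt{v - \frac{396}{-253}} = \sqrt{\frac{121}{24} - \frac{396}{-253}} = \sqrt{\frac{121}{24} - - \frac{36}{23}} = \sqrt{\frac{121}{24} + \frac{36}{23}} = \sqrt{\frac{3647}{552}} = \frac{\sqrt{503286}}{276}$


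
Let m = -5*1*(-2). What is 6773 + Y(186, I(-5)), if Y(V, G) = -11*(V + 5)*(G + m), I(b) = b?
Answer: -3732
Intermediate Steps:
m = 10 (m = -5*(-2) = 10)
Y(V, G) = -11*(5 + V)*(10 + G) (Y(V, G) = -11*(V + 5)*(G + 10) = -11*(5 + V)*(10 + G))
6773 + Y(186, I(-5)) = 6773 + (-550 - 110*186 - 55*(-5) - 11*(-5)*186) = 6773 + (-550 - 20460 + 275 + 10230) = 6773 - 10505 = -3732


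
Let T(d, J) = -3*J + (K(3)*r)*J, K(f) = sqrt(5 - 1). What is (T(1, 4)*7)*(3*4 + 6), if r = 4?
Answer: 2520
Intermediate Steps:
K(f) = 2 (K(f) = sqrt(4) = 2)
T(d, J) = 5*J (T(d, J) = -3*J + (2*4)*J = -3*J + 8*J = 5*J)
(T(1, 4)*7)*(3*4 + 6) = ((5*4)*7)*(3*4 + 6) = (20*7)*(12 + 6) = 140*18 = 2520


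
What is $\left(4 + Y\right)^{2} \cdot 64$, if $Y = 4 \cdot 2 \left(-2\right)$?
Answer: $9216$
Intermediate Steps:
$Y = -16$ ($Y = 8 \left(-2\right) = -16$)
$\left(4 + Y\right)^{2} \cdot 64 = \left(4 - 16\right)^{2} \cdot 64 = \left(-12\right)^{2} \cdot 64 = 144 \cdot 64 = 9216$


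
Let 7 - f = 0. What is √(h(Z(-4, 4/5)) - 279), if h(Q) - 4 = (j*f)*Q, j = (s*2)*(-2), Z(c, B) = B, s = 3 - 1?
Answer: I*√7995/5 ≈ 17.883*I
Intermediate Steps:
f = 7 (f = 7 - 1*0 = 7 + 0 = 7)
s = 2
j = -8 (j = (2*2)*(-2) = 4*(-2) = -8)
h(Q) = 4 - 56*Q (h(Q) = 4 + (-8*7)*Q = 4 - 56*Q)
√(h(Z(-4, 4/5)) - 279) = √((4 - 224/5) - 279) = √(-204/5 - 279) = √(-1599/5) = I*√7995/5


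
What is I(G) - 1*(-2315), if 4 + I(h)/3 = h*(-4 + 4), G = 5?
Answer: 2303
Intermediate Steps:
I(h) = -12 (I(h) = -12 + 3*(h*(-4 + 4)) = -12 + 3*(h*0) = -12 + 3*0 = -12 + 0 = -12)
I(G) - 1*(-2315) = -12 - 1*(-2315) = -12 + 2315 = 2303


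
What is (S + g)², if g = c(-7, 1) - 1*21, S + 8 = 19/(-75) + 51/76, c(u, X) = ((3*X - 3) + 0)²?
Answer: 26542600561/32490000 ≈ 816.95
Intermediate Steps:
c(u, X) = (-3 + 3*X)² (c(u, X) = ((-3 + 3*X) + 0)² = (-3 + 3*X)²)
S = -43219/5700 (S = -8 + (19/(-75) + 51/76) = -8 + (19*(-1/75) + 51*(1/76)) = -8 + (-19/75 + 51/76) = -8 + 2381/5700 = -43219/5700 ≈ -7.5823)
g = -21 (g = 9*(-1 + 1)² - 1*21 = 9*0² - 21 = 9*0 - 21 = 0 - 21 = -21)
(S + g)² = (-43219/5700 - 21)² = (-162919/5700)² = 26542600561/32490000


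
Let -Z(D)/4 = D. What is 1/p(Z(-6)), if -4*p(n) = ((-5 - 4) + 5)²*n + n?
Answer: -1/102 ≈ -0.0098039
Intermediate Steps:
Z(D) = -4*D
p(n) = -17*n/4 (p(n) = -(((-5 - 4) + 5)²*n + n)/4 = -((-9 + 5)²*n + n)/4 = -((-4)²*n + n)/4 = -(16*n + n)/4 = -17*n/4)
1/p(Z(-6)) = 1/(-(-17)*(-6)) = 1/(-17/4*24) = 1/(-102) = -1/102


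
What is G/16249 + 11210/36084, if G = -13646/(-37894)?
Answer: 1725733346381/5554586985726 ≈ 0.31069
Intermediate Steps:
G = 6823/18947 (G = -13646*(-1/37894) = 6823/18947 ≈ 0.36011)
G/16249 + 11210/36084 = (6823/18947)/16249 + 11210/36084 = (6823/18947)*(1/16249) + 11210*(1/36084) = 6823/307869803 + 5605/18042 = 1725733346381/5554586985726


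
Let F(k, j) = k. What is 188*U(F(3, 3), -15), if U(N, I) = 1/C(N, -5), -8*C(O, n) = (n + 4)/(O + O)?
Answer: 9024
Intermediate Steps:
C(O, n) = -(4 + n)/(16*O) (C(O, n) = -(n + 4)/(8*(O + O)) = -(4 + n)/(8*(2*O)) = -(4 + n)*1/(2*O)/8 = -(4 + n)/(16*O))
U(N, I) = 16*N (U(N, I) = 1/((-4 - 1*(-5))/(16*N)) = 1/((-4 + 5)/(16*N)) = 1/((1/16)*1/N) = 1/(1/(16*N)) = 16*N)
188*U(F(3, 3), -15) = 188*(16*3) = 188*48 = 9024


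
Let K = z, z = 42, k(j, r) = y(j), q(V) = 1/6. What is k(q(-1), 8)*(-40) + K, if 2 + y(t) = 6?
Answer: -118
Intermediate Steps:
y(t) = 4 (y(t) = -2 + 6 = 4)
q(V) = ⅙
k(j, r) = 4
K = 42
k(q(-1), 8)*(-40) + K = 4*(-40) + 42 = -160 + 42 = -118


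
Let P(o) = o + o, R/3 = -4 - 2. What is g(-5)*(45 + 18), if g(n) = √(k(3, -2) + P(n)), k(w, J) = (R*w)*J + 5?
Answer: 63*√103 ≈ 639.38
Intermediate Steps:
R = -18 (R = 3*(-4 - 2) = 3*(-6) = -18)
k(w, J) = 5 - 18*J*w (k(w, J) = (-18*w)*J + 5 = -18*J*w + 5 = 5 - 18*J*w)
P(o) = 2*o
g(n) = √(113 + 2*n) (g(n) = √((5 - 18*(-2)*3) + 2*n) = √((5 + 108) + 2*n) = √(113 + 2*n))
g(-5)*(45 + 18) = √(113 + 2*(-5))*(45 + 18) = √(113 - 10)*63 = √103*63 = 63*√103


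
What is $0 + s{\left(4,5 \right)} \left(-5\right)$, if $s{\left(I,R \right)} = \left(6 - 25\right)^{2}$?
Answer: $-1805$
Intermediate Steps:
$s{\left(I,R \right)} = 361$ ($s{\left(I,R \right)} = \left(6 - 25\right)^{2} = \left(-19\right)^{2} = 361$)
$0 + s{\left(4,5 \right)} \left(-5\right) = 0 + 361 \left(-5\right) = 0 - 1805 = -1805$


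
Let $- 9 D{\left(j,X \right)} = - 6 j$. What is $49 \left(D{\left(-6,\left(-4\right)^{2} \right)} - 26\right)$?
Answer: $-1470$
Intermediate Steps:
$D{\left(j,X \right)} = \frac{2 j}{3}$ ($D{\left(j,X \right)} = - \frac{\left(-6\right) j}{9} = \frac{2 j}{3}$)
$49 \left(D{\left(-6,\left(-4\right)^{2} \right)} - 26\right) = 49 \left(\frac{2}{3} \left(-6\right) - 26\right) = 49 \left(-4 - 26\right) = 49 \left(-30\right) = -1470$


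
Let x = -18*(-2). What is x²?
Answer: 1296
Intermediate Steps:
x = 36
x² = 36² = 1296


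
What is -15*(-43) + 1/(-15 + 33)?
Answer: 11611/18 ≈ 645.06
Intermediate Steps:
-15*(-43) + 1/(-15 + 33) = 645 + 1/18 = 11611/18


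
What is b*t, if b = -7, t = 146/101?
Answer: -1022/101 ≈ -10.119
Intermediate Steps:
t = 146/101 (t = 146*(1/101) = 146/101 ≈ 1.4455)
b*t = -7*146/101 = -1022/101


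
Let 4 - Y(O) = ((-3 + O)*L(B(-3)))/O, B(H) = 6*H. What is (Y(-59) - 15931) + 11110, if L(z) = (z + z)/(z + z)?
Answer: -284265/59 ≈ -4818.0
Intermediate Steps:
L(z) = 1 (L(z) = (2*z)/((2*z)) = (2*z)*(1/(2*z)) = 1)
Y(O) = 4 - (-3 + O)/O (Y(O) = 4 - (-3 + O)*1/O = 4 - (-3 + O)/O)
(Y(-59) - 15931) + 11110 = ((3 + 3/(-59)) - 15931) + 11110 = ((3 + 3*(-1/59)) - 15931) + 11110 = ((3 - 3/59) - 15931) + 11110 = (174/59 - 15931) + 11110 = -939755/59 + 11110 = -284265/59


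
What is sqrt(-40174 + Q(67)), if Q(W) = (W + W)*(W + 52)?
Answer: 6*I*sqrt(673) ≈ 155.65*I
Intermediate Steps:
Q(W) = 2*W*(52 + W) (Q(W) = (2*W)*(52 + W) = 2*W*(52 + W))
sqrt(-40174 + Q(67)) = sqrt(-40174 + 2*67*(52 + 67)) = sqrt(-40174 + 2*67*119) = sqrt(-40174 + 15946) = sqrt(-24228) = 6*I*sqrt(673)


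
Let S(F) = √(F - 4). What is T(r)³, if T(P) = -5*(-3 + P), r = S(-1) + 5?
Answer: 2750 - 875*I*√5 ≈ 2750.0 - 1956.6*I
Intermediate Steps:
S(F) = √(-4 + F)
r = 5 + I*√5 (r = √(-4 - 1) + 5 = √(-5) + 5 = I*√5 + 5 = 5 + I*√5 ≈ 5.0 + 2.2361*I)
T(P) = 15 - 5*P
T(r)³ = (15 - 5*(5 + I*√5))³ = (15 + (-25 - 5*I*√5))³ = (-10 - 5*I*√5)³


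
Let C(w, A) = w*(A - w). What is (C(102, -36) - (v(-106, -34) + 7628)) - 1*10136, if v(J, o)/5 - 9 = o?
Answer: -31715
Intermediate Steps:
v(J, o) = 45 + 5*o
(C(102, -36) - (v(-106, -34) + 7628)) - 1*10136 = (102*(-36 - 1*102) - ((45 + 5*(-34)) + 7628)) - 1*10136 = (102*(-36 - 102) - ((45 - 170) + 7628)) - 10136 = (102*(-138) - (-125 + 7628)) - 10136 = (-14076 - 1*7503) - 10136 = (-14076 - 7503) - 10136 = -21579 - 10136 = -31715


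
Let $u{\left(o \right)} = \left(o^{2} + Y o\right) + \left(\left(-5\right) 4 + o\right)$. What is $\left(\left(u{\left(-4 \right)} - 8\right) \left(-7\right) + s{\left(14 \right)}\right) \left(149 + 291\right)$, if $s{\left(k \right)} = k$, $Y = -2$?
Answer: $30800$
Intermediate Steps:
$u{\left(o \right)} = -20 + o^{2} - o$ ($u{\left(o \right)} = \left(o^{2} - 2 o\right) + \left(\left(-5\right) 4 + o\right) = \left(o^{2} - 2 o\right) + \left(-20 + o\right) = -20 + o^{2} - o$)
$\left(\left(u{\left(-4 \right)} - 8\right) \left(-7\right) + s{\left(14 \right)}\right) \left(149 + 291\right) = \left(\left(\left(-20 + \left(-4\right)^{2} - -4\right) - 8\right) \left(-7\right) + 14\right) \left(149 + 291\right) = \left(\left(\left(-20 + 16 + 4\right) - 8\right) \left(-7\right) + 14\right) 440 = \left(\left(0 - 8\right) \left(-7\right) + 14\right) 440 = \left(\left(-8\right) \left(-7\right) + 14\right) 440 = \left(56 + 14\right) 440 = 70 \cdot 440 = 30800$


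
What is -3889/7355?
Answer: -3889/7355 ≈ -0.52876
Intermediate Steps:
-3889/7355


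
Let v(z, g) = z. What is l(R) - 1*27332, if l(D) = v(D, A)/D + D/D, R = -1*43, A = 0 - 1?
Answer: -27330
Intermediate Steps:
A = -1
R = -43
l(D) = 2 (l(D) = D/D + D/D = 1 + 1 = 2)
l(R) - 1*27332 = 2 - 1*27332 = 2 - 27332 = -27330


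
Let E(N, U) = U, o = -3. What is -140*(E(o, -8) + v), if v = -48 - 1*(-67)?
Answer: -1540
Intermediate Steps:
v = 19 (v = -48 + 67 = 19)
-140*(E(o, -8) + v) = -140*(-8 + 19) = -140*11 = -1540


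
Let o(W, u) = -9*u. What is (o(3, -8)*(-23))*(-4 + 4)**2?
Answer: 0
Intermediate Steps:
(o(3, -8)*(-23))*(-4 + 4)**2 = (-9*(-8)*(-23))*(-4 + 4)**2 = (72*(-23))*0**2 = -1656*0 = 0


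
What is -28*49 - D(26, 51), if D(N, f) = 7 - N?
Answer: -1353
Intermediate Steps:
-28*49 - D(26, 51) = -28*49 - (7 - 1*26) = -1372 - (7 - 26) = -1372 - 1*(-19) = -1372 + 19 = -1353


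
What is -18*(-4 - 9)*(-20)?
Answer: -4680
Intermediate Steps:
-18*(-4 - 9)*(-20) = -18*(-13)*(-20) = 234*(-20) = -4680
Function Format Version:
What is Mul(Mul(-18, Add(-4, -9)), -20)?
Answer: -4680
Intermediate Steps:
Mul(Mul(-18, Add(-4, -9)), -20) = Mul(Mul(-18, -13), -20) = Mul(234, -20) = -4680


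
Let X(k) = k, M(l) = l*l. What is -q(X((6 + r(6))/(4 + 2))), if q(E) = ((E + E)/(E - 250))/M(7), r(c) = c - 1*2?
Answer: 2/7301 ≈ 0.00027394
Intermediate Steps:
r(c) = -2 + c (r(c) = c - 2 = -2 + c)
M(l) = l²
q(E) = 2*E/(49*(-250 + E)) (q(E) = ((E + E)/(E - 250))/(7²) = ((2*E)/(-250 + E))/49 = (2*E/(-250 + E))*(1/49) = 2*E/(49*(-250 + E)))
-q(X((6 + r(6))/(4 + 2))) = -2*(6 + (-2 + 6))/(4 + 2)/(49*(-250 + (6 + (-2 + 6))/(4 + 2))) = -2*(6 + 4)/6/(49*(-250 + (6 + 4)/6)) = -2*10*(⅙)/(49*(-250 + 10*(⅙))) = -2*5/(49*3*(-250 + 5/3)) = -2*5/(49*3*(-745/3)) = -2*5*(-3)/(49*3*745) = -1*(-2/7301) = 2/7301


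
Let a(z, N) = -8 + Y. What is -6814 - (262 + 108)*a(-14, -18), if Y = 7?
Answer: -6444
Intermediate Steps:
a(z, N) = -1 (a(z, N) = -8 + 7 = -1)
-6814 - (262 + 108)*a(-14, -18) = -6814 - (262 + 108)*(-1) = -6814 - 370*(-1) = -6814 - 1*(-370) = -6814 + 370 = -6444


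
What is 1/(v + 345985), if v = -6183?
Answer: 1/339802 ≈ 2.9429e-6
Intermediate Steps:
1/(v + 345985) = 1/(-6183 + 345985) = 1/339802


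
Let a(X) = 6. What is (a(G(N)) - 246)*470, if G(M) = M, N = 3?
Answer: -112800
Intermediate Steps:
(a(G(N)) - 246)*470 = (6 - 246)*470 = -240*470 = -112800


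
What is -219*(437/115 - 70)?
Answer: 72489/5 ≈ 14498.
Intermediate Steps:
-219*(437/115 - 70) = -219*(437*(1/115) - 70) = -219*(19/5 - 70) = -219*(-331/5) = 72489/5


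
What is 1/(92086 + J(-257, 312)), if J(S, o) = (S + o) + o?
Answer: 1/92453 ≈ 1.0816e-5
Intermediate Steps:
J(S, o) = S + 2*o
1/(92086 + J(-257, 312)) = 1/(92086 + (-257 + 2*312)) = 1/(92086 + (-257 + 624)) = 1/(92086 + 367) = 1/92453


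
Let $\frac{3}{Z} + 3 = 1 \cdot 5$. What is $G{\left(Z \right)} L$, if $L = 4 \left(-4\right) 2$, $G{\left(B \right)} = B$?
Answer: $-48$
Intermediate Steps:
$Z = \frac{3}{2}$ ($Z = \frac{3}{-3 + 1 \cdot 5} = \frac{3}{-3 + 5} = \frac{3}{2} \approx 1.5$)
$L = -32$ ($L = \left(-16\right) 2 = -32$)
$G{\left(Z \right)} L = \frac{3}{2} \left(-32\right) = -48$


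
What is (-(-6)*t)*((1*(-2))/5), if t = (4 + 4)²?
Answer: -768/5 ≈ -153.60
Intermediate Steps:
t = 64 (t = 8² = 64)
(-(-6)*t)*((1*(-2))/5) = (-(-6)*64)*((1*(-2))/5) = (-3*(-128))*(-2*⅕) = 384*(-⅖) = -768/5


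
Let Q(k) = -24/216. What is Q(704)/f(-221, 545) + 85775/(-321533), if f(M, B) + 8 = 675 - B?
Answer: -94502483/353043234 ≈ -0.26768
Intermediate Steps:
f(M, B) = 667 - B (f(M, B) = -8 + (675 - B) = 667 - B)
Q(k) = -⅑ (Q(k) = -24*1/216 = -⅑)
Q(704)/f(-221, 545) + 85775/(-321533) = -1/(9*(667 - 1*545)) + 85775/(-321533) = -1/(9*(667 - 545)) + 85775*(-1/321533) = -⅑/122 - 85775/321533 = -⅑*1/122 - 85775/321533 = -1/1098 - 85775/321533 = -94502483/353043234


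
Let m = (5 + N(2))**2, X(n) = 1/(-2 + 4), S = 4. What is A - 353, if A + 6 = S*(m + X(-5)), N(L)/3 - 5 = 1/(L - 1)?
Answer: 1759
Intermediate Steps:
N(L) = 15 + 3/(-1 + L) (N(L) = 15 + 3/(L - 1) = 15 + 3/(-1 + L))
X(n) = 1/2
m = 529 (m = (5 + 3*(-4 + 5*2)/(-1 + 2))**2 = (5 + 3*(-4 + 10)/1)**2 = (5 + 3*1*6)**2 = (5 + 18)**2 = 23**2 = 529)
A = 2112 (A = -6 + 4*(529 + 1/2) = -6 + 4*(1059/2) = -6 + 2118 = 2112)
A - 353 = 2112 - 353 = 1759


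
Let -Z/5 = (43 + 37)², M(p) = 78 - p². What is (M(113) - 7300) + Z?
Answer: -51991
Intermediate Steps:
Z = -32000 (Z = -5*(43 + 37)² = -5*80² = -5*6400 = -32000)
(M(113) - 7300) + Z = ((78 - 1*113²) - 7300) - 32000 = ((78 - 1*12769) - 7300) - 32000 = ((78 - 12769) - 7300) - 32000 = (-12691 - 7300) - 32000 = -19991 - 32000 = -51991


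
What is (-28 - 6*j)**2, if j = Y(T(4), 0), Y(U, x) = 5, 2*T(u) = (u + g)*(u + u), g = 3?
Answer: 3364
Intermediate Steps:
T(u) = u*(3 + u) (T(u) = ((u + 3)*(u + u))/2 = ((3 + u)*(2*u))/2 = (2*u*(3 + u))/2 = u*(3 + u))
j = 5
(-28 - 6*j)**2 = (-28 - 6*5)**2 = (-28 - 30)**2 = (-58)**2 = 3364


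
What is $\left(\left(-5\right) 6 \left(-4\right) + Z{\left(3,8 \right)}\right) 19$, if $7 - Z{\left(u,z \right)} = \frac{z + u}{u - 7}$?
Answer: $\frac{9861}{4} \approx 2465.3$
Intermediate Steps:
$Z{\left(u,z \right)} = 7 - \frac{u + z}{-7 + u}$ ($Z{\left(u,z \right)} = 7 - \frac{z + u}{u - 7} = 7 - \frac{u + z}{-7 + u}$)
$\left(\left(-5\right) 6 \left(-4\right) + Z{\left(3,8 \right)}\right) 19 = \left(\left(-5\right) 6 \left(-4\right) + \frac{-49 - 8 + 6 \cdot 3}{-7 + 3}\right) 19 = \left(\left(-30\right) \left(-4\right) + \frac{-49 - 8 + 18}{-4}\right) 19 = \left(120 - - \frac{39}{4}\right) 19 = \left(120 + \frac{39}{4}\right) 19 = \frac{519}{4} \cdot 19 = \frac{9861}{4}$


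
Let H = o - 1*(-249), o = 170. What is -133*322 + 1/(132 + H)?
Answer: -23597125/551 ≈ -42826.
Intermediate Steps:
H = 419 (H = 170 - 1*(-249) = 170 + 249 = 419)
-133*322 + 1/(132 + H) = -133*322 + 1/(132 + 419) = -42826 + 1/551 = -23597125/551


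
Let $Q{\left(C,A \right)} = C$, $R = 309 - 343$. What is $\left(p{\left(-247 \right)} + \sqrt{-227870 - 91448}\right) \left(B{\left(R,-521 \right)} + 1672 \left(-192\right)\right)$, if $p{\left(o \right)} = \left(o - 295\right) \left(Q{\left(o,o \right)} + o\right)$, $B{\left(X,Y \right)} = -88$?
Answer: $-85977095776 - 321112 i \sqrt{319318} \approx -8.5977 \cdot 10^{10} - 1.8145 \cdot 10^{8} i$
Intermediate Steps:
$R = -34$ ($R = 309 - 343 = -34$)
$p{\left(o \right)} = 2 o \left(-295 + o\right)$ ($p{\left(o \right)} = \left(o - 295\right) \left(o + o\right) = \left(-295 + o\right) 2 o = 2 o \left(-295 + o\right)$)
$\left(p{\left(-247 \right)} + \sqrt{-227870 - 91448}\right) \left(B{\left(R,-521 \right)} + 1672 \left(-192\right)\right) = \left(2 \left(-247\right) \left(-295 - 247\right) + \sqrt{-227870 - 91448}\right) \left(-88 + 1672 \left(-192\right)\right) = \left(2 \left(-247\right) \left(-542\right) + \sqrt{-319318}\right) \left(-88 - 321024\right) = \left(267748 + i \sqrt{319318}\right) \left(-321112\right) = -85977095776 - 321112 i \sqrt{319318}$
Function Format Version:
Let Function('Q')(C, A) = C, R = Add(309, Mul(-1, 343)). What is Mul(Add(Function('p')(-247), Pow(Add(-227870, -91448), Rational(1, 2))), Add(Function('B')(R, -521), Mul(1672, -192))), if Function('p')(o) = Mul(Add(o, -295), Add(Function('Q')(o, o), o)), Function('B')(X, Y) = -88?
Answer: Add(-85977095776, Mul(-321112, I, Pow(319318, Rational(1, 2)))) ≈ Add(-8.5977e+10, Mul(-1.8145e+8, I))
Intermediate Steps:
R = -34 (R = Add(309, -343) = -34)
Function('p')(o) = Mul(2, o, Add(-295, o)) (Function('p')(o) = Mul(Add(o, -295), Add(o, o)) = Mul(Add(-295, o), Mul(2, o)) = Mul(2, o, Add(-295, o)))
Mul(Add(Function('p')(-247), Pow(Add(-227870, -91448), Rational(1, 2))), Add(Function('B')(R, -521), Mul(1672, -192))) = Mul(Add(Mul(2, -247, Add(-295, -247)), Pow(Add(-227870, -91448), Rational(1, 2))), Add(-88, Mul(1672, -192))) = Mul(Add(Mul(2, -247, -542), Pow(-319318, Rational(1, 2))), Add(-88, -321024)) = Mul(Add(267748, Mul(I, Pow(319318, Rational(1, 2)))), -321112) = Add(-85977095776, Mul(-321112, I, Pow(319318, Rational(1, 2))))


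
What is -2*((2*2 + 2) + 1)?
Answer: -14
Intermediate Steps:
-2*((2*2 + 2) + 1) = -2*((4 + 2) + 1) = -2*(6 + 1) = -2*7 = -14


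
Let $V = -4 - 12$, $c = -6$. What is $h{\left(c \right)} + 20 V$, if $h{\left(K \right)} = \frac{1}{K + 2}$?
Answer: $- \frac{1281}{4} \approx -320.25$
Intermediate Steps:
$h{\left(K \right)} = \frac{1}{2 + K}$
$V = -16$
$h{\left(c \right)} + 20 V = \frac{1}{2 - 6} + 20 \left(-16\right) = \frac{1}{-4} - 320 = - \frac{1}{4} - 320 = - \frac{1281}{4}$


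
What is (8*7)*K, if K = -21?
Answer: -1176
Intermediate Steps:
(8*7)*K = (8*7)*(-21) = 56*(-21) = -1176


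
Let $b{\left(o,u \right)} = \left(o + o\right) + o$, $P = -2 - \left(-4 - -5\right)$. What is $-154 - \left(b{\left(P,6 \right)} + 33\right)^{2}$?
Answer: $-730$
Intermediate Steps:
$P = -3$ ($P = -2 - \left(-4 + 5\right) = -2 - 1 = -3$)
$b{\left(o,u \right)} = 3 o$ ($b{\left(o,u \right)} = 2 o + o = 3 o$)
$-154 - \left(b{\left(P,6 \right)} + 33\right)^{2} = -154 - \left(3 \left(-3\right) + 33\right)^{2} = -154 - \left(-9 + 33\right)^{2} = -154 - 24^{2} = -154 - 576 = -730$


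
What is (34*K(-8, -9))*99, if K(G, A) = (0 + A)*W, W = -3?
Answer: 90882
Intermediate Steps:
K(G, A) = -3*A (K(G, A) = (0 + A)*(-3) = A*(-3) = -3*A)
(34*K(-8, -9))*99 = (34*(-3*(-9)))*99 = (34*27)*99 = 918*99 = 90882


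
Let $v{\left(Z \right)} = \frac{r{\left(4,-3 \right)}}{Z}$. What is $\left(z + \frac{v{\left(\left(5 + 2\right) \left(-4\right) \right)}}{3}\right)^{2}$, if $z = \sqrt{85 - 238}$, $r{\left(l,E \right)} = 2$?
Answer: $\frac{\left(-1 + 126 i \sqrt{17}\right)^{2}}{1764} \approx -153.0 - 0.58902 i$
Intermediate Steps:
$z = 3 i \sqrt{17}$ ($z = \sqrt{-153} = 3 i \sqrt{17} \approx 12.369 i$)
$v{\left(Z \right)} = \frac{2}{Z}$
$\left(z + \frac{v{\left(\left(5 + 2\right) \left(-4\right) \right)}}{3}\right)^{2} = \left(3 i \sqrt{17} + \frac{2 \frac{1}{\left(5 + 2\right) \left(-4\right)}}{3}\right)^{2} = \left(3 i \sqrt{17} + \frac{2}{7 \left(-4\right)} \frac{1}{3}\right)^{2} = \left(3 i \sqrt{17} + \frac{2}{-28} \cdot \frac{1}{3}\right)^{2} = \left(3 i \sqrt{17} + 2 \left(- \frac{1}{28}\right) \frac{1}{3}\right)^{2} = \left(3 i \sqrt{17} - \frac{1}{42}\right)^{2} = \left(- \frac{1}{42} + 3 i \sqrt{17}\right)^{2}$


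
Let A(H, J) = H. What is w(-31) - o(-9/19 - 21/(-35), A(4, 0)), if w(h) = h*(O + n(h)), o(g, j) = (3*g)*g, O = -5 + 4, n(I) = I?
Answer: 8952368/9025 ≈ 991.95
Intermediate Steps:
O = -1
o(g, j) = 3*g²
w(h) = h*(-1 + h)
w(-31) - o(-9/19 - 21/(-35), A(4, 0)) = -31*(-1 - 31) - 3*(-9/19 - 21/(-35))² = -31*(-32) - 3*(-9*1/19 - 21*(-1/35))² = 992 - 3*(-9/19 + ⅗)² = 992 - 3*(12/95)² = 992 - 3*144/9025 = 992 - 1*432/9025 = 992 - 432/9025 = 8952368/9025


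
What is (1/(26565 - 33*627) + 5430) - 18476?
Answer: -76632203/5874 ≈ -13046.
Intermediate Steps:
(1/(26565 - 33*627) + 5430) - 18476 = (1/(26565 - 20691) + 5430) - 18476 = (1/5874 + 5430) - 18476 = 31895821/5874 - 18476 = -76632203/5874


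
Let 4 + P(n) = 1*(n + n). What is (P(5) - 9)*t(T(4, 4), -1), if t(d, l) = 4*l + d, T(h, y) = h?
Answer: 0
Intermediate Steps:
P(n) = -4 + 2*n (P(n) = -4 + 1*(n + n) = -4 + 1*(2*n) = -4 + 2*n)
t(d, l) = d + 4*l
(P(5) - 9)*t(T(4, 4), -1) = ((-4 + 2*5) - 9)*(4 + 4*(-1)) = ((-4 + 10) - 9)*(4 - 4) = (6 - 9)*0 = -3*0 = 0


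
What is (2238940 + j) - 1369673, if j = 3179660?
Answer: 4048927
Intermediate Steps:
(2238940 + j) - 1369673 = (2238940 + 3179660) - 1369673 = 5418600 - 1369673 = 4048927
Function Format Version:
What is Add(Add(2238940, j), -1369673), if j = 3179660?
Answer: 4048927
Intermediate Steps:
Add(Add(2238940, j), -1369673) = Add(Add(2238940, 3179660), -1369673) = Add(5418600, -1369673) = 4048927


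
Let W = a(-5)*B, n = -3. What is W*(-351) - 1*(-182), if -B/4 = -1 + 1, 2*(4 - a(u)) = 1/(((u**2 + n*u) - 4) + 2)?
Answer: 182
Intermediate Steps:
a(u) = 4 - 1/(2*(-2 + u**2 - 3*u)) (a(u) = 4 - 1/(2*(((u**2 - 3*u) - 4) + 2)) = 4 - 1/(2*((-4 + u**2 - 3*u) + 2)) = 4 - 1/(2*(-2 + u**2 - 3*u)))
B = 0 (B = -4*(-1 + 1) = -4*0 = 0)
W = 0 (W = ((17 - 8*(-5)**2 + 24*(-5))/(2*(2 - 1*(-5)**2 + 3*(-5))))*0 = ((17 - 8*25 - 120)/(2*(2 - 1*25 - 15)))*0 = ((17 - 200 - 120)/(2*(2 - 25 - 15)))*0 = ((1/2)*(-303)/(-38))*0 = ((1/2)*(-1/38)*(-303))*0 = (303/76)*0 = 0)
W*(-351) - 1*(-182) = 0*(-351) - 1*(-182) = 0 + 182 = 182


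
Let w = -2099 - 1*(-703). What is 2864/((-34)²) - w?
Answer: 404160/289 ≈ 1398.5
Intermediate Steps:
w = -1396 (w = -2099 + 703 = -1396)
2864/((-34)²) - w = 2864/((-34)²) - 1*(-1396) = 2864/1156 + 1396 = 2864*(1/1156) + 1396 = 716/289 + 1396 = 404160/289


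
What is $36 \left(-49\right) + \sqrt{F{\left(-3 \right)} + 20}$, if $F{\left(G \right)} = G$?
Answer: $-1764 + \sqrt{17} \approx -1759.9$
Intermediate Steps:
$36 \left(-49\right) + \sqrt{F{\left(-3 \right)} + 20} = 36 \left(-49\right) + \sqrt{-3 + 20} = -1764 + \sqrt{17}$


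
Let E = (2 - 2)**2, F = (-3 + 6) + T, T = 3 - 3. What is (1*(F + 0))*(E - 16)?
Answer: -48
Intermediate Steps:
T = 0
F = 3 (F = (-3 + 6) + 0 = 3 + 0 = 3)
E = 0 (E = 0**2 = 0)
(1*(F + 0))*(E - 16) = (1*(3 + 0))*(0 - 16) = (1*3)*(-16) = 3*(-16) = -48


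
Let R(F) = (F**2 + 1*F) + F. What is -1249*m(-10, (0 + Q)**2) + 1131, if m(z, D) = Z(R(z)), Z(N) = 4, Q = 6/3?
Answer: -3865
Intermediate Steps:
Q = 2 (Q = 6*(1/3) = 2)
R(F) = F**2 + 2*F (R(F) = (F**2 + F) + F = (F + F**2) + F = F**2 + 2*F)
m(z, D) = 4
-1249*m(-10, (0 + Q)**2) + 1131 = -1249*4 + 1131 = -4996 + 1131 = -3865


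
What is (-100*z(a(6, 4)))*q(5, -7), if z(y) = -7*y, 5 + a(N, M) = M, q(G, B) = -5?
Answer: 3500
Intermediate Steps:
a(N, M) = -5 + M
(-100*z(a(6, 4)))*q(5, -7) = -(-700)*(-5 + 4)*(-5) = -(-700)*(-1)*(-5) = -100*7*(-5) = -700*(-5) = 3500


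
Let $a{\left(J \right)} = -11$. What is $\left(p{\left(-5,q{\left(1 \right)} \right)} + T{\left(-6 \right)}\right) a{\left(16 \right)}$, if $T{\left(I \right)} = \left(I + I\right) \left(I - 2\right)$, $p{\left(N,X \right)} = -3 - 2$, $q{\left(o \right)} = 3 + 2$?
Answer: $-1001$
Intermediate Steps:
$q{\left(o \right)} = 5$
$p{\left(N,X \right)} = -5$
$T{\left(I \right)} = 2 I \left(-2 + I\right)$
$\left(p{\left(-5,q{\left(1 \right)} \right)} + T{\left(-6 \right)}\right) a{\left(16 \right)} = \left(-5 + 2 \left(-6\right) \left(-2 - 6\right)\right) \left(-11\right) = \left(-5 + 2 \left(-6\right) \left(-8\right)\right) \left(-11\right) = \left(-5 + 96\right) \left(-11\right) = 91 \left(-11\right) = -1001$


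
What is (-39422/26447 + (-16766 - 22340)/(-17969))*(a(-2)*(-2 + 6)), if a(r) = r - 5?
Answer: -1303449856/67889449 ≈ -19.200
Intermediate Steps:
a(r) = -5 + r
(-39422/26447 + (-16766 - 22340)/(-17969))*(a(-2)*(-2 + 6)) = (-39422/26447 + (-16766 - 22340)/(-17969))*((-5 - 2)*(-2 + 6)) = (-39422*1/26447 - 39106*(-1/17969))*(-7*4) = (-39422/26447 + 39106/17969)*(-28) = (325862464/475226143)*(-28) = -1303449856/67889449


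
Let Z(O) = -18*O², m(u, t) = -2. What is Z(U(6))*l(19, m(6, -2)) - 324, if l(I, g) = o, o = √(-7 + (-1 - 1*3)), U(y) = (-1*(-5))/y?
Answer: -324 - 25*I*√11/2 ≈ -324.0 - 41.458*I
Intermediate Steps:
U(y) = 5/y
o = I*√11 (o = √(-7 + (-1 - 3)) = √(-7 - 4) = √(-11) = I*√11 ≈ 3.3166*I)
l(I, g) = I*√11
Z(U(6))*l(19, m(6, -2)) - 324 = (-18*(5/6)²)*(I*√11) - 324 = (-18*(5*(⅙))²)*(I*√11) - 324 = (-18*(⅚)²)*(I*√11) - 324 = (-18*25/36)*(I*√11) - 324 = -25*I*√11/2 - 324 = -324 - 25*I*√11/2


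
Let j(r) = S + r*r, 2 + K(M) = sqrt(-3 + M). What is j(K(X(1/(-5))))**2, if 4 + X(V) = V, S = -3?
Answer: -1919/25 + 1488*I*sqrt(5)/25 ≈ -76.76 + 133.09*I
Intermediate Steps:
X(V) = -4 + V
K(M) = -2 + sqrt(-3 + M)
j(r) = -3 + r**2 (j(r) = -3 + r*r = -3 + r**2)
j(K(X(1/(-5))))**2 = (-3 + (-2 + sqrt(-3 + (-4 + 1/(-5))))**2)**2 = (-3 + (-2 + sqrt(-3 + (-4 - 1/5)))**2)**2 = (-3 + (-2 + sqrt(-3 - 21/5))**2)**2 = (-3 + (-2 + sqrt(-36/5))**2)**2 = (-3 + (-2 + 6*I*sqrt(5)/5)**2)**2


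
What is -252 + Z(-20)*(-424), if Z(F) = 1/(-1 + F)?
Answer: -4868/21 ≈ -231.81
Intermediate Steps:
-252 + Z(-20)*(-424) = -252 - 424/(-1 - 20) = -252 - 424/(-21) = -252 - 1/21*(-424) = -252 + 424/21 = -4868/21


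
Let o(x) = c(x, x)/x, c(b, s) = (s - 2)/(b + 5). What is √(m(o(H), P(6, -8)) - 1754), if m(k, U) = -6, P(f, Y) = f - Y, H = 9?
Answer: 4*I*√110 ≈ 41.952*I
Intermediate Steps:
c(b, s) = (-2 + s)/(5 + b)
o(x) = (-2 + x)/(x*(5 + x)) (o(x) = ((-2 + x)/(5 + x))/x = (-2 + x)/(x*(5 + x)))
√(m(o(H), P(6, -8)) - 1754) = √(-6 - 1754) = √(-1760) = 4*I*√110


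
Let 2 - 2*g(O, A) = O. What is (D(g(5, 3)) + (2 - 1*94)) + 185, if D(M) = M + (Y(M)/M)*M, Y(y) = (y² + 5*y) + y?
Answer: 339/4 ≈ 84.750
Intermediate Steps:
Y(y) = y² + 6*y
g(O, A) = 1 - O/2
D(M) = M + M*(6 + M) (D(M) = M + ((M*(6 + M))/M)*M = M + (6 + M)*M = M + M*(6 + M))
(D(g(5, 3)) + (2 - 1*94)) + 185 = ((1 - ½*5)*(7 + (1 - ½*5)) + (2 - 1*94)) + 185 = ((1 - 5/2)*(7 + (1 - 5/2)) + (2 - 94)) + 185 = (-3*(7 - 3/2)/2 - 92) + 185 = (-3/2*11/2 - 92) + 185 = (-33/4 - 92) + 185 = -401/4 + 185 = 339/4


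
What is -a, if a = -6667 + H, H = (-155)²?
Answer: -17358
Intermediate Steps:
H = 24025
a = 17358 (a = -6667 + 24025 = 17358)
-a = -1*17358 = -17358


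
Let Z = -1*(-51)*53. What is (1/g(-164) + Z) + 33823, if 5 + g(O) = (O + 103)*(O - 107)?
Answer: 603628677/16526 ≈ 36526.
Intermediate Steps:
g(O) = -5 + (-107 + O)*(103 + O) (g(O) = -5 + (O + 103)*(O - 107) = -5 + (103 + O)*(-107 + O) = -5 + (-107 + O)*(103 + O))
Z = 2703 (Z = 51*53 = 2703)
(1/g(-164) + Z) + 33823 = (1/(-11026 + (-164)**2 - 4*(-164)) + 2703) + 33823 = (1/(-11026 + 26896 + 656) + 2703) + 33823 = (1/16526 + 2703) + 33823 = 44669779/16526 + 33823 = 603628677/16526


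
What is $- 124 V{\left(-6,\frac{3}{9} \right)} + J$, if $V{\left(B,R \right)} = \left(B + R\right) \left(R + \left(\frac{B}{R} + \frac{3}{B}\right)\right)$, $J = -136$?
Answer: $- \frac{116110}{9} \approx -12901.0$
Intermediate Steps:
$V{\left(B,R \right)} = \left(B + R\right) \left(R + \frac{3}{B} + \frac{B}{R}\right)$ ($V{\left(B,R \right)} = \left(B + R\right) \left(R + \left(\frac{3}{B} + \frac{B}{R}\right)\right) = \left(B + R\right) \left(R + \frac{3}{B} + \frac{B}{R}\right)$)
$- 124 V{\left(-6,\frac{3}{9} \right)} + J = - 124 \left(3 - 6 + \left(\frac{3}{9}\right)^{2} - 6 \cdot \frac{3}{9} + \frac{\left(-6\right)^{2}}{3 \cdot \frac{1}{9}} + \frac{3 \cdot \frac{3}{9}}{-6}\right) - 136 = - 124 \left(3 - 6 + \left(3 \cdot \frac{1}{9}\right)^{2} - 6 \cdot 3 \cdot \frac{1}{9} + \frac{36}{3 \cdot \frac{1}{9}} + 3 \cdot 3 \cdot \frac{1}{9} \left(- \frac{1}{6}\right)\right) - 136 = - 124 \left(3 - 6 + \left(\frac{1}{3}\right)^{2} - 2 + 36 \frac{1}{\frac{1}{3}} + 3 \cdot \frac{1}{3} \left(- \frac{1}{6}\right)\right) - 136 = - 124 \left(3 - 6 + \frac{1}{9} - 2 + 36 \cdot 3 - \frac{1}{6}\right) - 136 = - 124 \left(3 - 6 + \frac{1}{9} - 2 + 108 - \frac{1}{6}\right) - 136 = \left(-124\right) \frac{1853}{18} - 136 = - \frac{114886}{9} - 136 = - \frac{116110}{9}$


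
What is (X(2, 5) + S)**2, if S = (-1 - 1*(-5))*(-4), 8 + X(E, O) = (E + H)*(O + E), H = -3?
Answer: 961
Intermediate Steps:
X(E, O) = -8 + (-3 + E)*(E + O) (X(E, O) = -8 + (E - 3)*(O + E) = -8 + (-3 + E)*(E + O))
S = -16 (S = (-1 + 5)*(-4) = 4*(-4) = -16)
(X(2, 5) + S)**2 = ((-8 + 2**2 - 3*2 - 3*5 + 2*5) - 16)**2 = ((-8 + 4 - 6 - 15 + 10) - 16)**2 = (-15 - 16)**2 = (-31)**2 = 961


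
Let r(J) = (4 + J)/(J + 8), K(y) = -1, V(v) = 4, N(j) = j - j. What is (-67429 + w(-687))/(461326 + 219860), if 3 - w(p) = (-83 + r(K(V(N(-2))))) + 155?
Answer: -472489/4768302 ≈ -0.099090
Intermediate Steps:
N(j) = 0
r(J) = (4 + J)/(8 + J)
w(p) = -486/7 (w(p) = 3 - ((-83 + (4 - 1)/(8 - 1)) + 155) = 3 - ((-83 + 3/7) + 155) = 3 - (-578/7 + 155) = 3 - 1*507/7 = 3 - 507/7 = -486/7)
(-67429 + w(-687))/(461326 + 219860) = (-67429 - 486/7)/(461326 + 219860) = -472489/7/681186 = -472489/7*1/681186 = -472489/4768302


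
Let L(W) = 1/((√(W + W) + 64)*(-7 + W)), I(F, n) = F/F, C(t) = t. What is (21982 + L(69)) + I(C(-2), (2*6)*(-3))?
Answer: 1348635083/61349 - √138/245396 ≈ 21983.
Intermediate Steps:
I(F, n) = 1
L(W) = 1/((-7 + W)*(64 + √2*√W)) (L(W) = 1/((√(2*W) + 64)*(-7 + W)) = 1/((√2*√W + 64)*(-7 + W)) = 1/((64 + √2*√W)*(-7 + W)) = 1/((-7 + W)*(64 + √2*√W)))
(21982 + L(69)) + I(C(-2), (2*6)*(-3)) = (21982 + 1/(-448 + 64*69 + √2*69^(3/2) - 7*√2*√69)) + 1 = (21982 + 1/(-448 + 4416 + √2*(69*√69) - 7*√138)) + 1 = (21982 + 1/(-448 + 4416 + 69*√138 - 7*√138)) + 1 = (21982 + 1/(3968 + 62*√138)) + 1 = 21983 + 1/(3968 + 62*√138)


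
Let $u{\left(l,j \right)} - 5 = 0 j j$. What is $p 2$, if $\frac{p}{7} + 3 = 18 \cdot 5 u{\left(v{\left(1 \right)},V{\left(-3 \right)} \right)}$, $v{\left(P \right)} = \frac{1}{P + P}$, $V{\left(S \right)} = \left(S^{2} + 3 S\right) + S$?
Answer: $6258$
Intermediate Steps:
$V{\left(S \right)} = S^{2} + 4 S$
$v{\left(P \right)} = \frac{1}{2 P}$
$u{\left(l,j \right)} = 5$ ($u{\left(l,j \right)} = 5 + 0 j j = 5 + 0 j = 5 + 0 = 5$)
$p = 3129$ ($p = -21 + 7 \cdot 18 \cdot 5 \cdot 5 = -21 + 7 \cdot 90 \cdot 5 = -21 + 7 \cdot 450 = -21 + 3150 = 3129$)
$p 2 = 3129 \cdot 2 = 6258$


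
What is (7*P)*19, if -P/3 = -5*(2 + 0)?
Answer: 3990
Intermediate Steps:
P = 30 (P = -(-15)*(2 + 0) = -(-15)*2 = -3*(-10) = 30)
(7*P)*19 = (7*30)*19 = 210*19 = 3990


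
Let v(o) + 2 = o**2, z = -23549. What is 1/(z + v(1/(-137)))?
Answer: -18769/442028718 ≈ -4.2461e-5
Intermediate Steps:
v(o) = -2 + o**2
1/(z + v(1/(-137))) = 1/(-23549 + (-2 + (1/(-137))**2)) = 1/(-23549 + (-2 + (-1/137)**2)) = 1/(-23549 + (-2 + 1/18769)) = 1/(-23549 - 37537/18769) = 1/(-442028718/18769) = -18769/442028718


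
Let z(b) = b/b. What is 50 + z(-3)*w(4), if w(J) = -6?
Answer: 44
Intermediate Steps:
z(b) = 1
50 + z(-3)*w(4) = 50 + 1*(-6) = 50 - 6 = 44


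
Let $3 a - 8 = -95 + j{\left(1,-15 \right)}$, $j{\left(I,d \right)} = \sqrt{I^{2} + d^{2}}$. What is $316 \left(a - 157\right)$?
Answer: $-58776 + \frac{316 \sqrt{226}}{3} \approx -57193.0$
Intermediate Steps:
$a = -29 + \frac{\sqrt{226}}{3}$ ($a = \frac{8}{3} + \frac{-95 + \sqrt{1^{2} + \left(-15\right)^{2}}}{3} = \frac{8}{3} + \frac{-95 + \sqrt{1 + 225}}{3} = \frac{8}{3} + \frac{-95 + \sqrt{226}}{3} = \frac{8}{3} - \left(\frac{95}{3} - \frac{\sqrt{226}}{3}\right) = -29 + \frac{\sqrt{226}}{3} \approx -23.989$)
$316 \left(a - 157\right) = 316 \left(\left(-29 + \frac{\sqrt{226}}{3}\right) - 157\right) = 316 \left(-186 + \frac{\sqrt{226}}{3}\right) = -58776 + \frac{316 \sqrt{226}}{3}$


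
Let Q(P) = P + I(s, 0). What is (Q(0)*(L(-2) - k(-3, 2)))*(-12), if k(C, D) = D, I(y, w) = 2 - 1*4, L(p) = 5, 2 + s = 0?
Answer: 72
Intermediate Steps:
s = -2 (s = -2 + 0 = -2)
I(y, w) = -2 (I(y, w) = 2 - 4 = -2)
Q(P) = -2 + P (Q(P) = P - 2 = -2 + P)
(Q(0)*(L(-2) - k(-3, 2)))*(-12) = ((-2 + 0)*(5 - 1*2))*(-12) = -2*(5 - 2)*(-12) = -2*3*(-12) = -6*(-12) = 72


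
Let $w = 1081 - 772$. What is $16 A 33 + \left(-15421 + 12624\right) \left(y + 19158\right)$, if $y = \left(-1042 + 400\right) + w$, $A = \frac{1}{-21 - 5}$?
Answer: $- \frac{684496089}{13} \approx -5.2654 \cdot 10^{7}$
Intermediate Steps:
$w = 309$
$A = - \frac{1}{26}$ ($A = \frac{1}{-26} = - \frac{1}{26} \approx -0.038462$)
$y = -333$ ($y = \left(-1042 + 400\right) + 309 = -642 + 309 = -333$)
$16 A 33 + \left(-15421 + 12624\right) \left(y + 19158\right) = 16 \left(- \frac{1}{26}\right) 33 + \left(-15421 + 12624\right) \left(-333 + 19158\right) = \left(- \frac{8}{13}\right) 33 - 52653525 = - \frac{264}{13} - 52653525 = - \frac{684496089}{13}$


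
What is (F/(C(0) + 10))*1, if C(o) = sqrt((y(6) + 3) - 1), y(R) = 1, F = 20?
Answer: 200/97 - 20*sqrt(3)/97 ≈ 1.7047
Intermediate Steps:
C(o) = sqrt(3) (C(o) = sqrt((1 + 3) - 1) = sqrt(4 - 1) = sqrt(3))
(F/(C(0) + 10))*1 = (20/(sqrt(3) + 10))*1 = (20/(10 + sqrt(3)))*1 = 20/(10 + sqrt(3))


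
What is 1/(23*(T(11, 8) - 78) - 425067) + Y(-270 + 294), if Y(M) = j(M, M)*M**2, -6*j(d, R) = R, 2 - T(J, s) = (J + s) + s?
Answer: -984812545/427436 ≈ -2304.0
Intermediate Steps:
T(J, s) = 2 - J - 2*s (T(J, s) = 2 - ((J + s) + s) = 2 - (J + 2*s) = 2 + (-J - 2*s) = 2 - J - 2*s)
j(d, R) = -R/6
Y(M) = -M**3/6 (Y(M) = (-M/6)*M**2 = -M**3/6)
1/(23*(T(11, 8) - 78) - 425067) + Y(-270 + 294) = 1/(23*((2 - 1*11 - 2*8) - 78) - 425067) - (-270 + 294)**3/6 = 1/(23*((2 - 11 - 16) - 78) - 425067) - 1/6*24**3 = 1/(23*(-25 - 78) - 425067) - 1/6*13824 = 1/(23*(-103) - 425067) - 2304 = 1/(-2369 - 425067) - 2304 = 1/(-427436) - 2304 = -1/427436 - 2304 = -984812545/427436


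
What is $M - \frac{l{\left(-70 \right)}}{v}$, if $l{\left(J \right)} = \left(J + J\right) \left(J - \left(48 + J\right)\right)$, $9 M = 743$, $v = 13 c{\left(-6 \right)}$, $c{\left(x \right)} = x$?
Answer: $\frac{19739}{117} \approx 168.71$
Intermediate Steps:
$v = -78$ ($v = 13 \left(-6\right) = -78$)
$M = \frac{743}{9}$ ($M = \frac{1}{9} \cdot 743 = \frac{743}{9} \approx 82.556$)
$l{\left(J \right)} = - 96 J$ ($l{\left(J \right)} = 2 J \left(-48\right) = - 96 J$)
$M - \frac{l{\left(-70 \right)}}{v} = \frac{743}{9} - \frac{\left(-96\right) \left(-70\right)}{-78} = \frac{743}{9} - 6720 \left(- \frac{1}{78}\right) = \frac{743}{9} - - \frac{1120}{13} = \frac{743}{9} + \frac{1120}{13} = \frac{19739}{117}$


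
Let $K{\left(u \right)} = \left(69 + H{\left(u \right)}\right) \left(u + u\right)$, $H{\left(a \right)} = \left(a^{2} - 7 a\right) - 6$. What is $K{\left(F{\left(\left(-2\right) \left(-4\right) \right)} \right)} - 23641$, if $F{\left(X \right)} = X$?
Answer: $-22505$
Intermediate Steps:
$H{\left(a \right)} = -6 + a^{2} - 7 a$
$K{\left(u \right)} = 2 u \left(63 + u^{2} - 7 u\right)$ ($K{\left(u \right)} = \left(69 - \left(6 - u^{2} + 7 u\right)\right) \left(u + u\right) = \left(63 + u^{2} - 7 u\right) 2 u = 2 u \left(63 + u^{2} - 7 u\right)$)
$K{\left(F{\left(\left(-2\right) \left(-4\right) \right)} \right)} - 23641 = 2 \left(\left(-2\right) \left(-4\right)\right) \left(63 + \left(\left(-2\right) \left(-4\right)\right)^{2} - 7 \left(\left(-2\right) \left(-4\right)\right)\right) - 23641 = 2 \cdot 8 \left(63 + 8^{2} - 56\right) - 23641 = 2 \cdot 8 \left(63 + 64 - 56\right) - 23641 = 2 \cdot 8 \cdot 71 - 23641 = 1136 - 23641 = -22505$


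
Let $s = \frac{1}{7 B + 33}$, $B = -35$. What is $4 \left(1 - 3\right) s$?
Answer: $\frac{2}{53} \approx 0.037736$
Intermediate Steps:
$s = - \frac{1}{212}$ ($s = \frac{1}{7 \left(-35\right) + 33} = \frac{1}{-245 + 33} = \frac{1}{-212} = - \frac{1}{212} \approx -0.004717$)
$4 \left(1 - 3\right) s = 4 \left(1 - 3\right) \left(- \frac{1}{212}\right) = 4 \left(-2\right) \left(- \frac{1}{212}\right) = \left(-8\right) \left(- \frac{1}{212}\right) = \frac{2}{53}$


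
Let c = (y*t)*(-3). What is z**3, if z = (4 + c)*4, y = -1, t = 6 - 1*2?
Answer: 262144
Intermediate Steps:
t = 4 (t = 6 - 2 = 4)
c = 12 (c = -1*4*(-3) = -4*(-3) = 12)
z = 64 (z = (4 + 12)*4 = 16*4 = 64)
z**3 = 64**3 = 262144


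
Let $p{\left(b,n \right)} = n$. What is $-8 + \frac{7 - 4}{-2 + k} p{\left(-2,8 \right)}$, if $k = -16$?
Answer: $- \frac{28}{3} \approx -9.3333$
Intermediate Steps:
$-8 + \frac{7 - 4}{-2 + k} p{\left(-2,8 \right)} = -8 + \frac{7 - 4}{-2 - 16} \cdot 8 = -8 + \frac{3}{-18} \cdot 8 = -8 + 3 \left(- \frac{1}{18}\right) 8 = -8 - \frac{4}{3} = - \frac{28}{3}$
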